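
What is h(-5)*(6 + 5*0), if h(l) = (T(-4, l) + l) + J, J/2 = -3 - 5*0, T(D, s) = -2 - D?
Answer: -54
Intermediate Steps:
J = -6 (J = 2*(-3 - 5*0) = 2*(-3 + 0) = 2*(-3) = -6)
h(l) = -4 + l (h(l) = ((-2 - 1*(-4)) + l) - 6 = ((-2 + 4) + l) - 6 = (2 + l) - 6 = -4 + l)
h(-5)*(6 + 5*0) = (-4 - 5)*(6 + 5*0) = -9*(6 + 0) = -9*6 = -54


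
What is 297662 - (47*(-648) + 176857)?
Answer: 151261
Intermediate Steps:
297662 - (47*(-648) + 176857) = 297662 - (-30456 + 176857) = 297662 - 1*146401 = 297662 - 146401 = 151261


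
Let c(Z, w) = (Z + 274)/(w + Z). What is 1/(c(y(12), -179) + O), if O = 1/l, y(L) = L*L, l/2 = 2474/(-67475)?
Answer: -173180/4429889 ≈ -0.039094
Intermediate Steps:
l = -4948/67475 (l = 2*(2474/(-67475)) = 2*(2474*(-1/67475)) = 2*(-2474/67475) = -4948/67475 ≈ -0.073331)
y(L) = L²
c(Z, w) = (274 + Z)/(Z + w)
O = -67475/4948 (O = 1/(-4948/67475) = -67475/4948 ≈ -13.637)
1/(c(y(12), -179) + O) = 1/((274 + 12²)/(12² - 179) - 67475/4948) = 1/((274 + 144)/(144 - 179) - 67475/4948) = 1/(418/(-35) - 67475/4948) = 1/(-1/35*418 - 67475/4948) = 1/(-418/35 - 67475/4948) = 1/(-4429889/173180) = -173180/4429889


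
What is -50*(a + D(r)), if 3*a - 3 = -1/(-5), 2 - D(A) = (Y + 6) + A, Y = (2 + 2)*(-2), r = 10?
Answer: 740/3 ≈ 246.67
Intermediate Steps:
Y = -8 (Y = 4*(-2) = -8)
D(A) = 4 - A (D(A) = 2 - ((-8 + 6) + A) = 2 - (-2 + A) = 2 + (2 - A) = 4 - A)
a = 16/15 (a = 1 + (-1/(-5))/3 = 1 + (-1*(-⅕))/3 = 1 + (⅓)*(⅕) = 1 + 1/15 = 16/15 ≈ 1.0667)
-50*(a + D(r)) = -50*(16/15 + (4 - 1*10)) = -50*(16/15 + (4 - 10)) = -50*(16/15 - 6) = -50*(-74/15) = 740/3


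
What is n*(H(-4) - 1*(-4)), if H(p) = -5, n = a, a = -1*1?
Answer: 1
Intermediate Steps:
a = -1
n = -1
n*(H(-4) - 1*(-4)) = -(-5 - 1*(-4)) = -(-5 + 4) = -1*(-1) = 1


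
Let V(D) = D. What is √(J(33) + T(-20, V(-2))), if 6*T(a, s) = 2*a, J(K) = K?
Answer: √237/3 ≈ 5.1316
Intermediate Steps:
T(a, s) = a/3 (T(a, s) = (2*a)/6 = a/3)
√(J(33) + T(-20, V(-2))) = √(33 + (⅓)*(-20)) = √(33 - 20/3) = √(79/3) = √237/3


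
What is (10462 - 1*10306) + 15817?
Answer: 15973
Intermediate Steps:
(10462 - 1*10306) + 15817 = (10462 - 10306) + 15817 = 156 + 15817 = 15973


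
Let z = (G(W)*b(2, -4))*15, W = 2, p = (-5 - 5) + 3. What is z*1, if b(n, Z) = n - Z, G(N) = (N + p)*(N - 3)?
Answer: 450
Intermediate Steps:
p = -7 (p = -10 + 3 = -7)
G(N) = (-7 + N)*(-3 + N) (G(N) = (N - 7)*(N - 3) = (-7 + N)*(-3 + N))
z = 450 (z = ((21 + 2² - 10*2)*(2 - 1*(-4)))*15 = ((21 + 4 - 20)*(2 + 4))*15 = (5*6)*15 = 30*15 = 450)
z*1 = 450*1 = 450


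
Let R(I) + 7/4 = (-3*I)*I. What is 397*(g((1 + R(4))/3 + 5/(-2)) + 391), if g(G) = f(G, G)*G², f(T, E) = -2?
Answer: -991309/8 ≈ -1.2391e+5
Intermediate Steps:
R(I) = -7/4 - 3*I² (R(I) = -7/4 + (-3*I)*I = -7/4 - 3*I²)
g(G) = -2*G²
397*(g((1 + R(4))/3 + 5/(-2)) + 391) = 397*(-2*((1 + (-7/4 - 3*4²))/3 + 5/(-2))² + 391) = 397*(-2*((1 + (-7/4 - 3*16))*(⅓) + 5*(-½))² + 391) = 397*(-2*((1 + (-7/4 - 48))*(⅓) - 5/2)² + 391) = 397*(-2*((1 - 199/4)*(⅓) - 5/2)² + 391) = 397*(-2*(-195/4*⅓ - 5/2)² + 391) = 397*(-2*(-65/4 - 5/2)² + 391) = 397*(-2*(-75/4)² + 391) = 397*(-2*5625/16 + 391) = 397*(-5625/8 + 391) = 397*(-2497/8) = -991309/8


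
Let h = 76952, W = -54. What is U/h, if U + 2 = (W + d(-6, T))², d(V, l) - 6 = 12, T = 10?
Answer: 647/38476 ≈ 0.016816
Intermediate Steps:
d(V, l) = 18 (d(V, l) = 6 + 12 = 18)
U = 1294 (U = -2 + (-54 + 18)² = -2 + (-36)² = -2 + 1296 = 1294)
U/h = 1294/76952 = 1294*(1/76952) = 647/38476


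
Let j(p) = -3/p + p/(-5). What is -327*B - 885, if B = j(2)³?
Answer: 1357893/1000 ≈ 1357.9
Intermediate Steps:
j(p) = -3/p - p/5 (j(p) = -3/p + p*(-⅕) = -3/p - p/5)
B = -6859/1000 (B = (-3/2 - ⅕*2)³ = (-3*½ - ⅖)³ = (-3/2 - ⅖)³ = (-19/10)³ = -6859/1000 ≈ -6.8590)
-327*B - 885 = -327*(-6859/1000) - 885 = 2242893/1000 - 885 = 1357893/1000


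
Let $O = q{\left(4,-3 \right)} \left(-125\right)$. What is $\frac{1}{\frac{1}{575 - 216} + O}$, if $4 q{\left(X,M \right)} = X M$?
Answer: $\frac{359}{134626} \approx 0.0026666$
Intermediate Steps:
$q{\left(X,M \right)} = \frac{M X}{4}$ ($q{\left(X,M \right)} = \frac{X M}{4} = \frac{M X}{4}$)
$O = 375$ ($O = \frac{1}{4} \left(-3\right) 4 \left(-125\right) = \left(-3\right) \left(-125\right) = 375$)
$\frac{1}{\frac{1}{575 - 216} + O} = \frac{1}{\frac{1}{575 - 216} + 375} = \frac{1}{\frac{1}{359} + 375} = \frac{1}{\frac{134626}{359}} = \frac{359}{134626}$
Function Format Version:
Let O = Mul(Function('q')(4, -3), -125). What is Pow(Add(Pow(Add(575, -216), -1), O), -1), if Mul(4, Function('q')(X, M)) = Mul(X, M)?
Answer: Rational(359, 134626) ≈ 0.0026666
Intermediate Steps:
Function('q')(X, M) = Mul(Rational(1, 4), M, X) (Function('q')(X, M) = Mul(Rational(1, 4), Mul(X, M)) = Mul(Rational(1, 4), Mul(M, X)) = Mul(Rational(1, 4), M, X))
O = 375 (O = Mul(Mul(Rational(1, 4), -3, 4), -125) = Mul(-3, -125) = 375)
Pow(Add(Pow(Add(575, -216), -1), O), -1) = Pow(Add(Pow(Add(575, -216), -1), 375), -1) = Pow(Add(Pow(359, -1), 375), -1) = Pow(Add(Rational(1, 359), 375), -1) = Pow(Rational(134626, 359), -1) = Rational(359, 134626)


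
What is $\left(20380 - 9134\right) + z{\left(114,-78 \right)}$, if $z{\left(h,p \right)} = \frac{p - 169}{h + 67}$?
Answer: $\frac{2035279}{181} \approx 11245.0$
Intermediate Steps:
$z{\left(h,p \right)} = \frac{-169 + p}{67 + h}$
$\left(20380 - 9134\right) + z{\left(114,-78 \right)} = \left(20380 - 9134\right) + \frac{-169 - 78}{67 + 114} = 11246 + \frac{1}{181} \left(-247\right) = 11246 - \frac{247}{181} = \frac{2035279}{181}$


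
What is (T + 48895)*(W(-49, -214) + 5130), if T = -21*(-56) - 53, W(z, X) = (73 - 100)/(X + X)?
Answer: 54911436003/214 ≈ 2.5660e+8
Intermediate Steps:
W(z, X) = -27/(2*X) (W(z, X) = -27*1/(2*X) = -27/(2*X))
T = 1123 (T = 1176 - 53 = 1123)
(T + 48895)*(W(-49, -214) + 5130) = (1123 + 48895)*(-27/2/(-214) + 5130) = 50018*(-27/2*(-1/214) + 5130) = 50018*(27/428 + 5130) = 50018*(2195667/428) = 54911436003/214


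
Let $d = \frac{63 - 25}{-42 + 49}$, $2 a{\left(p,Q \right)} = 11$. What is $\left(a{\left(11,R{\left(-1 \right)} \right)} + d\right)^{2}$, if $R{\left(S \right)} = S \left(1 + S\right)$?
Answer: $\frac{23409}{196} \approx 119.43$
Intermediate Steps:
$a{\left(p,Q \right)} = \frac{11}{2}$ ($a{\left(p,Q \right)} = \frac{1}{2} \cdot 11 = \frac{11}{2}$)
$d = \frac{38}{7} \approx 5.4286$
$\left(a{\left(11,R{\left(-1 \right)} \right)} + d\right)^{2} = \left(\frac{11}{2} + \frac{38}{7}\right)^{2} = \left(\frac{153}{14}\right)^{2} = \frac{23409}{196}$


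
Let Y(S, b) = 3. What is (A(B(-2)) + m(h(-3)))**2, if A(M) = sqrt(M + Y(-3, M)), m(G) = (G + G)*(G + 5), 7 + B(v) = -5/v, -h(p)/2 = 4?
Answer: 4605/2 + 48*I*sqrt(6) ≈ 2302.5 + 117.58*I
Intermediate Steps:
h(p) = -8 (h(p) = -2*4 = -8)
B(v) = -7 - 5/v
m(G) = 2*G*(5 + G) (m(G) = (2*G)*(5 + G) = 2*G*(5 + G))
A(M) = sqrt(3 + M) (A(M) = sqrt(M + 3) = sqrt(3 + M))
(A(B(-2)) + m(h(-3)))**2 = (sqrt(3 + (-7 - 5/(-2))) + 2*(-8)*(5 - 8))**2 = (sqrt(3 + (-7 - 5*(-1/2))) + 2*(-8)*(-3))**2 = (sqrt(3 + (-7 + 5/2)) + 48)**2 = (sqrt(3 - 9/2) + 48)**2 = (sqrt(-3/2) + 48)**2 = (I*sqrt(6)/2 + 48)**2 = (48 + I*sqrt(6)/2)**2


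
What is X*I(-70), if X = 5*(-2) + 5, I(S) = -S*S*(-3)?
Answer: -73500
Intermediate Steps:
I(S) = 3*S² (I(S) = -S²*(-3) = 3*S²)
X = -5 (X = -10 + 5 = -5)
X*I(-70) = -15*(-70)² = -15*4900 = -5*14700 = -73500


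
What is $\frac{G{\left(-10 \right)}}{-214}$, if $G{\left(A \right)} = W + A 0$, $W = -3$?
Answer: $\frac{3}{214} \approx 0.014019$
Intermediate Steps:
$G{\left(A \right)} = -3$ ($G{\left(A \right)} = -3 + A 0 = -3 + 0 = -3$)
$\frac{G{\left(-10 \right)}}{-214} = - \frac{3}{-214} = \left(-3\right) \left(- \frac{1}{214}\right) = \frac{3}{214}$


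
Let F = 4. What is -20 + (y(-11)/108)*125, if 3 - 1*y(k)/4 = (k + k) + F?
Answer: 695/9 ≈ 77.222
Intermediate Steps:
y(k) = -4 - 8*k (y(k) = 12 - 4*((k + k) + 4) = 12 - 4*(2*k + 4) = 12 - 4*(4 + 2*k) = 12 + (-16 - 8*k) = -4 - 8*k)
-20 + (y(-11)/108)*125 = -20 + ((-4 - 8*(-11))/108)*125 = -20 + ((-4 + 88)*(1/108))*125 = -20 + (84*(1/108))*125 = -20 + (7/9)*125 = -20 + 875/9 = 695/9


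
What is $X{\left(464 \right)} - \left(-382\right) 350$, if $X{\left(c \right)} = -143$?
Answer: $133557$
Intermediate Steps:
$X{\left(464 \right)} - \left(-382\right) 350 = -143 - \left(-382\right) 350 = -143 - -133700 = -143 + 133700 = 133557$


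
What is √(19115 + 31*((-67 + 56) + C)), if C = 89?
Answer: √21533 ≈ 146.74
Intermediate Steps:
√(19115 + 31*((-67 + 56) + C)) = √(19115 + 31*((-67 + 56) + 89)) = √(19115 + 31*(-11 + 89)) = √(19115 + 31*78) = √(19115 + 2418) = √21533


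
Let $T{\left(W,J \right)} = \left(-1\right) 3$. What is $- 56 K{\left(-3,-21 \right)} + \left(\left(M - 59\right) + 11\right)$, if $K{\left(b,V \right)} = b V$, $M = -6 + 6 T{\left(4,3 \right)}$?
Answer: $-3600$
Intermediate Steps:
$T{\left(W,J \right)} = -3$
$M = -24$ ($M = -6 + 6 \left(-3\right) = -6 - 18 = -24$)
$K{\left(b,V \right)} = V b$
$- 56 K{\left(-3,-21 \right)} + \left(\left(M - 59\right) + 11\right) = - 56 \left(\left(-21\right) \left(-3\right)\right) + \left(\left(-24 - 59\right) + 11\right) = \left(-56\right) 63 + \left(-83 + 11\right) = -3528 - 72 = -3600$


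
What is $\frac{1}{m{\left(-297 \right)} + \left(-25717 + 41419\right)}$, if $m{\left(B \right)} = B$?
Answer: $\frac{1}{15405} \approx 6.4914 \cdot 10^{-5}$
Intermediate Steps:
$\frac{1}{m{\left(-297 \right)} + \left(-25717 + 41419\right)} = \frac{1}{-297 + \left(-25717 + 41419\right)} = \frac{1}{-297 + 15702} = \frac{1}{15405}$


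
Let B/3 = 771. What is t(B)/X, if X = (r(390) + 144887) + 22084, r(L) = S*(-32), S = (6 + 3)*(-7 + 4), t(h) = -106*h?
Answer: -81726/55945 ≈ -1.4608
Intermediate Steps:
B = 2313 (B = 3*771 = 2313)
S = -27 (S = 9*(-3) = -27)
r(L) = 864 (r(L) = -27*(-32) = 864)
X = 167835 (X = (864 + 144887) + 22084 = 145751 + 22084 = 167835)
t(B)/X = -106*2313/167835 = -245178*1/167835 = -81726/55945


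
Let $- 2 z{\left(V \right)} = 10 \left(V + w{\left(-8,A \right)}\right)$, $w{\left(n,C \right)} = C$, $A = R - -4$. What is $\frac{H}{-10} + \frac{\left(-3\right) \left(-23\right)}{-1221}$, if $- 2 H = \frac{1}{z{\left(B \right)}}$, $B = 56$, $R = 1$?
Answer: $- \frac{140707}{2482700} \approx -0.056675$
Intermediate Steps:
$A = 5$ ($A = 1 - -4 = 1 + 4 = 5$)
$z{\left(V \right)} = -25 - 5 V$ ($z{\left(V \right)} = - \frac{10 \left(V + 5\right)}{2} = - \frac{10 \left(5 + V\right)}{2} = - \frac{50 + 10 V}{2} = -25 - 5 V$)
$H = \frac{1}{610}$ ($H = - \frac{1}{2 \left(-25 - 280\right)} = - \frac{1}{2 \left(-305\right)} = \left(- \frac{1}{2}\right) \left(- \frac{1}{305}\right) = \frac{1}{610} \approx 0.0016393$)
$\frac{H}{-10} + \frac{\left(-3\right) \left(-23\right)}{-1221} = \frac{1}{610 \left(-10\right)} + \frac{\left(-3\right) \left(-23\right)}{-1221} = \frac{1}{610} \left(- \frac{1}{10}\right) + 69 \left(- \frac{1}{1221}\right) = - \frac{1}{6100} - \frac{23}{407} = - \frac{140707}{2482700}$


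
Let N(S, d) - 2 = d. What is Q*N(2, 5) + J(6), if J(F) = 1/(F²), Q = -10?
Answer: -2519/36 ≈ -69.972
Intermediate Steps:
J(F) = F⁻²
N(S, d) = 2 + d
Q*N(2, 5) + J(6) = -10*(2 + 5) + 6⁻² = -10*7 + 1/36 = -70 + 1/36 = -2519/36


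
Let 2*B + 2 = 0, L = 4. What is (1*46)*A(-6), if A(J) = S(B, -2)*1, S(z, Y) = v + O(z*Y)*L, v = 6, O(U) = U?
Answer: 644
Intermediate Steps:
B = -1 (B = -1 + (1/2)*0 = -1 + 0 = -1)
S(z, Y) = 6 + 4*Y*z (S(z, Y) = 6 + (z*Y)*4 = 6 + (Y*z)*4 = 6 + 4*Y*z)
A(J) = 14 (A(J) = (6 + 4*(-2)*(-1))*1 = (6 + 8)*1 = 14*1 = 14)
(1*46)*A(-6) = (1*46)*14 = 46*14 = 644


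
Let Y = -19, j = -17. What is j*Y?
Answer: 323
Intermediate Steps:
j*Y = -17*(-19) = 323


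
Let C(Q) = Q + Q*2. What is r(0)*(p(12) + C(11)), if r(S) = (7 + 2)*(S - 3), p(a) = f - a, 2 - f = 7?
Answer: -432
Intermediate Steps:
f = -5 (f = 2 - 1*7 = 2 - 7 = -5)
p(a) = -5 - a
r(S) = -27 + 9*S (r(S) = 9*(-3 + S) = -27 + 9*S)
C(Q) = 3*Q (C(Q) = Q + 2*Q = 3*Q)
r(0)*(p(12) + C(11)) = (-27 + 9*0)*((-5 - 1*12) + 3*11) = (-27 + 0)*((-5 - 12) + 33) = -27*(-17 + 33) = -27*16 = -432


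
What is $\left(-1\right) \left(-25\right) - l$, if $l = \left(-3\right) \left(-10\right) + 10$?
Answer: $-15$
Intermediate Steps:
$l = 40$ ($l = 30 + 10 = 40$)
$\left(-1\right) \left(-25\right) - l = \left(-1\right) \left(-25\right) - 40 = 25 - 40 = -15$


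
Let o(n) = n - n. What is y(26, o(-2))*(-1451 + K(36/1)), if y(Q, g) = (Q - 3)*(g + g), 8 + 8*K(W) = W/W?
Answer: 0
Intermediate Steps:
o(n) = 0
K(W) = -7/8 (K(W) = -1 + (W/W)/8 = -1 + (⅛)*1 = -1 + ⅛ = -7/8)
y(Q, g) = 2*g*(-3 + Q) (y(Q, g) = (-3 + Q)*(2*g) = 2*g*(-3 + Q))
y(26, o(-2))*(-1451 + K(36/1)) = (2*0*(-3 + 26))*(-1451 - 7/8) = (2*0*23)*(-11615/8) = 0*(-11615/8) = 0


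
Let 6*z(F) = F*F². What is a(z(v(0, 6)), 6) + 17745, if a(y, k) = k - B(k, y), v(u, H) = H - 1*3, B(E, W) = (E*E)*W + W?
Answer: 35169/2 ≈ 17585.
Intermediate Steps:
B(E, W) = W + W*E² (B(E, W) = E²*W + W = W*E² + W = W + W*E²)
v(u, H) = -3 + H (v(u, H) = H - 3 = -3 + H)
z(F) = F³/6 (z(F) = (F*F²)/6 = F³/6)
a(y, k) = k - y*(1 + k²)
a(z(v(0, 6)), 6) + 17745 = (6 - (-3 + 6)³/6*(1 + 6²)) + 17745 = (6 - (⅙)*3³*(1 + 36)) + 17745 = (6 - 1*(⅙)*27*37) + 17745 = (6 - 1*9/2*37) + 17745 = (6 - 333/2) + 17745 = -321/2 + 17745 = 35169/2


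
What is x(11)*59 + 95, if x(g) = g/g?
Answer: 154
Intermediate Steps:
x(g) = 1
x(11)*59 + 95 = 1*59 + 95 = 59 + 95 = 154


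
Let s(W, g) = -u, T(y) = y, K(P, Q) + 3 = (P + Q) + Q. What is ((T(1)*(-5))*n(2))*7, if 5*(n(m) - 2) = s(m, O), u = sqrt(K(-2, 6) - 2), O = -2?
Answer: -70 + 7*sqrt(5) ≈ -54.348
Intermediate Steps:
K(P, Q) = -3 + P + 2*Q (K(P, Q) = -3 + ((P + Q) + Q) = -3 + (P + 2*Q) = -3 + P + 2*Q)
u = sqrt(5) (u = sqrt((-3 - 2 + 2*6) - 2) = sqrt((-3 - 2 + 12) - 2) = sqrt(7 - 2) = sqrt(5) ≈ 2.2361)
s(W, g) = -sqrt(5)
n(m) = 2 - sqrt(5)/5 (n(m) = 2 + (-sqrt(5))/5 = 2 - sqrt(5)/5)
((T(1)*(-5))*n(2))*7 = ((1*(-5))*(2 - sqrt(5)/5))*7 = -5*(2 - sqrt(5)/5)*7 = (-10 + sqrt(5))*7 = -70 + 7*sqrt(5)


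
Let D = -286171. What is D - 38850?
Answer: -325021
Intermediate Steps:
D - 38850 = -286171 - 38850 = -325021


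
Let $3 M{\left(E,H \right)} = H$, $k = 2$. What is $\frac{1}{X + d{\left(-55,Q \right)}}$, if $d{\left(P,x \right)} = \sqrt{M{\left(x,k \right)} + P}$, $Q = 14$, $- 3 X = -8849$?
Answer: $\frac{26547}{78305290} - \frac{3 i \sqrt{489}}{78305290} \approx 0.00033902 - 8.472 \cdot 10^{-7} i$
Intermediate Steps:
$X = \frac{8849}{3}$ ($X = \left(- \frac{1}{3}\right) \left(-8849\right) = \frac{8849}{3} \approx 2949.7$)
$M{\left(E,H \right)} = \frac{H}{3}$
$d{\left(P,x \right)} = \sqrt{\frac{2}{3} + P}$ ($d{\left(P,x \right)} = \sqrt{\frac{1}{3} \cdot 2 + P} = \sqrt{\frac{2}{3} + P}$)
$\frac{1}{X + d{\left(-55,Q \right)}} = \frac{1}{\frac{8849}{3} + \frac{\sqrt{6 + 9 \left(-55\right)}}{3}} = \frac{1}{\frac{8849}{3} + \frac{\sqrt{6 - 495}}{3}} = \frac{1}{\frac{8849}{3} + \frac{\sqrt{-489}}{3}} = \frac{1}{\frac{8849}{3} + \frac{i \sqrt{489}}{3}}$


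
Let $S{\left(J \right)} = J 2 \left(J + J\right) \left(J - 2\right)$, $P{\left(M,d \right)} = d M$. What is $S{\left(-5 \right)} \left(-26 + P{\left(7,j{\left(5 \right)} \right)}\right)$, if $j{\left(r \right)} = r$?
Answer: $-6300$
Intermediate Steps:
$P{\left(M,d \right)} = M d$
$S{\left(J \right)} = 4 J^{2} \left(-2 + J\right)$ ($S{\left(J \right)} = 2 J 2 J \left(-2 + J\right) = 4 J^{2} \left(-2 + J\right)$)
$S{\left(-5 \right)} \left(-26 + P{\left(7,j{\left(5 \right)} \right)}\right) = 4 \left(-5\right)^{2} \left(-2 - 5\right) \left(-26 + 7 \cdot 5\right) = 4 \cdot 25 \left(-7\right) \left(-26 + 35\right) = \left(-700\right) 9 = -6300$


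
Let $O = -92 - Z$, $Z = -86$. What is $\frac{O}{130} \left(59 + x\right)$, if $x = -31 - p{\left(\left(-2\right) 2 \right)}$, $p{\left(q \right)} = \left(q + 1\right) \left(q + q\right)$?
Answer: $- \frac{12}{65} \approx -0.18462$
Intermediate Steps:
$p{\left(q \right)} = 2 q \left(1 + q\right)$ ($p{\left(q \right)} = \left(1 + q\right) 2 q = 2 q \left(1 + q\right)$)
$x = -55$ ($x = -31 - 2 \left(\left(-2\right) 2\right) \left(1 - 4\right) = -31 - 2 \left(-4\right) \left(1 - 4\right) = -31 - 2 \left(-4\right) \left(-3\right) = -31 - 24 = -55$)
$O = -6$ ($O = -92 - -86 = -92 + 86 = -6$)
$\frac{O}{130} \left(59 + x\right) = - \frac{6}{130} \left(59 - 55\right) = \left(-6\right) \frac{1}{130} \cdot 4 = \left(- \frac{3}{65}\right) 4 = - \frac{12}{65}$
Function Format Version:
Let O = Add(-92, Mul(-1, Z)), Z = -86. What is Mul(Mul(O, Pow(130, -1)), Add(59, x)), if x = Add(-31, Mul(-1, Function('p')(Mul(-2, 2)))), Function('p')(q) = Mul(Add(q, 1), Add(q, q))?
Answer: Rational(-12, 65) ≈ -0.18462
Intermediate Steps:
Function('p')(q) = Mul(2, q, Add(1, q)) (Function('p')(q) = Mul(Add(1, q), Mul(2, q)) = Mul(2, q, Add(1, q)))
x = -55 (x = Add(-31, Mul(-1, Mul(2, Mul(-2, 2), Add(1, Mul(-2, 2))))) = Add(-31, Mul(-1, Mul(2, -4, Add(1, -4)))) = Add(-31, Mul(-1, Mul(2, -4, -3))) = Add(-31, Mul(-1, 24)) = Add(-31, -24) = -55)
O = -6 (O = Add(-92, Mul(-1, -86)) = Add(-92, 86) = -6)
Mul(Mul(O, Pow(130, -1)), Add(59, x)) = Mul(Mul(-6, Pow(130, -1)), Add(59, -55)) = Mul(Mul(-6, Rational(1, 130)), 4) = Mul(Rational(-3, 65), 4) = Rational(-12, 65)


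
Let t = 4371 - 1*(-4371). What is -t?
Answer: -8742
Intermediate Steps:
t = 8742 (t = 4371 + 4371 = 8742)
-t = -1*8742 = -8742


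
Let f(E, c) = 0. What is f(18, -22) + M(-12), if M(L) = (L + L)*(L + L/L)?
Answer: 264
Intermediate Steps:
M(L) = 2*L*(1 + L) (M(L) = (2*L)*(L + 1) = (2*L)*(1 + L) = 2*L*(1 + L))
f(18, -22) + M(-12) = 0 + 2*(-12)*(1 - 12) = 0 + 2*(-12)*(-11) = 0 + 264 = 264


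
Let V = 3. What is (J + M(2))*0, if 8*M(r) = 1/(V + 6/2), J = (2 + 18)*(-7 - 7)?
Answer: 0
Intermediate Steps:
J = -280 (J = 20*(-14) = -280)
M(r) = 1/48 (M(r) = 1/(8*(3 + 6/2)) = 1/(8*(3 + 6*(1/2))) = 1/(8*(3 + 3)) = (1/8)/6 = (1/8)*(1/6) = 1/48)
(J + M(2))*0 = (-280 + 1/48)*0 = -13439/48*0 = 0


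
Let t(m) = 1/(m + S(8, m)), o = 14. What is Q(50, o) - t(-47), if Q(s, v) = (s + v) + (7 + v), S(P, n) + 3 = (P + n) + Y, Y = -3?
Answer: 7821/92 ≈ 85.011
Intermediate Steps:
S(P, n) = -6 + P + n (S(P, n) = -3 + ((P + n) - 3) = -3 + (-3 + P + n) = -6 + P + n)
Q(s, v) = 7 + s + 2*v
t(m) = 1/(2 + 2*m) (t(m) = 1/(m + (-6 + 8 + m)) = 1/(m + (2 + m)) = 1/(2 + 2*m))
Q(50, o) - t(-47) = (7 + 50 + 2*14) - 1/(2*(1 - 47)) = (7 + 50 + 28) - 1/(2*(-46)) = 85 - (-1)/(2*46) = 85 - 1*(-1/92) = 85 + 1/92 = 7821/92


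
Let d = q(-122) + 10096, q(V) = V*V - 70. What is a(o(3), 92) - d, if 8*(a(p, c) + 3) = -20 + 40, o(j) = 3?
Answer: -49821/2 ≈ -24911.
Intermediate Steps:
q(V) = -70 + V² (q(V) = V² - 70 = -70 + V²)
a(p, c) = -½ (a(p, c) = -3 + (-20 + 40)/8 = -3 + (⅛)*20 = -3 + 5/2 = -½)
d = 24910 (d = (-70 + (-122)²) + 10096 = (-70 + 14884) + 10096 = 14814 + 10096 = 24910)
a(o(3), 92) - d = -½ - 1*24910 = -½ - 24910 = -49821/2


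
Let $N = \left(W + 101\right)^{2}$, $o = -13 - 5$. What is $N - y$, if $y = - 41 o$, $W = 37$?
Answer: $18306$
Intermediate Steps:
$o = -18$ ($o = -13 - 5 = -18$)
$N = 19044$ ($N = \left(37 + 101\right)^{2} = 138^{2} = 19044$)
$y = 738$ ($y = \left(-41\right) \left(-18\right) = 738$)
$N - y = 19044 - 738 = 18306$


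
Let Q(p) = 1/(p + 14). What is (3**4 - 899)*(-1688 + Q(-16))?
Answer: 1381193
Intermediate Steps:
Q(p) = 1/(14 + p)
(3**4 - 899)*(-1688 + Q(-16)) = (3**4 - 899)*(-1688 + 1/(14 - 16)) = (81 - 899)*(-1688 + 1/(-2)) = -818*(-1688 - 1/2) = -818*(-3377/2) = 1381193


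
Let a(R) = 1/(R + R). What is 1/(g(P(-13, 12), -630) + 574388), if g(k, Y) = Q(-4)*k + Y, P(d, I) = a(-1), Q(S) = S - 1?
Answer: 2/1147521 ≈ 1.7429e-6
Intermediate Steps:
Q(S) = -1 + S
a(R) = 1/(2*R)
P(d, I) = -½ (P(d, I) = (½)/(-1) = (½)*(-1) = -½)
g(k, Y) = Y - 5*k (g(k, Y) = (-1 - 4)*k + Y = -5*k + Y = Y - 5*k)
1/(g(P(-13, 12), -630) + 574388) = 1/((-630 - 5*(-½)) + 574388) = 1/((-630 + 5/2) + 574388) = 1/(-1255/2 + 574388) = 1/(1147521/2) = 2/1147521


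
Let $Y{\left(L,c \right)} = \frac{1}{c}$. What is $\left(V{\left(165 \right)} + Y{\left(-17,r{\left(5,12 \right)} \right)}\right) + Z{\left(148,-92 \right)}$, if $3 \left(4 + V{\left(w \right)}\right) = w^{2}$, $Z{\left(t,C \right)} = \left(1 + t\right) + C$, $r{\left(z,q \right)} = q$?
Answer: $\frac{109537}{12} \approx 9128.1$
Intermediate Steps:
$Z{\left(t,C \right)} = 1 + C + t$
$V{\left(w \right)} = -4 + \frac{w^{2}}{3}$
$\left(V{\left(165 \right)} + Y{\left(-17,r{\left(5,12 \right)} \right)}\right) + Z{\left(148,-92 \right)} = \left(\left(-4 + \frac{165^{2}}{3}\right) + \frac{1}{12}\right) + \left(1 - 92 + 148\right) = \left(\left(-4 + \frac{1}{3} \cdot 27225\right) + \frac{1}{12}\right) + 57 = \left(\left(-4 + 9075\right) + \frac{1}{12}\right) + 57 = \left(9071 + \frac{1}{12}\right) + 57 = \frac{108853}{12} + 57 = \frac{109537}{12}$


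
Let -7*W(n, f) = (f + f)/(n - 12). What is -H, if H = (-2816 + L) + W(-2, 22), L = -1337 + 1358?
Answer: 136933/49 ≈ 2794.6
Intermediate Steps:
L = 21
W(n, f) = -2*f/(7*(-12 + n)) (W(n, f) = -(f + f)/(7*(n - 12)) = -2*f/(7*(-12 + n)))
H = -136933/49 (H = (-2816 + 21) - 2*22/(-84 + 7*(-2)) = -2795 - 2*22/(-84 - 14) = -2795 - 2*22/(-98) = -2795 - 2*22*(-1/98) = -2795 + 22/49 = -136933/49 ≈ -2794.6)
-H = -1*(-136933/49) = 136933/49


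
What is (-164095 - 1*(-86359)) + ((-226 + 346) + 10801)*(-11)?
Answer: -197867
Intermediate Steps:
(-164095 - 1*(-86359)) + ((-226 + 346) + 10801)*(-11) = (-164095 + 86359) + (120 + 10801)*(-11) = -77736 + 10921*(-11) = -77736 - 120131 = -197867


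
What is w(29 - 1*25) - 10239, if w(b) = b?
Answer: -10235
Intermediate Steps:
w(29 - 1*25) - 10239 = (29 - 1*25) - 10239 = (29 - 25) - 10239 = 4 - 10239 = -10235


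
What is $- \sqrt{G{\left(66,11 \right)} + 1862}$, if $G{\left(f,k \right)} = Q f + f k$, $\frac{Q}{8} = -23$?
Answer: $- 2 i \sqrt{2389} \approx - 97.755 i$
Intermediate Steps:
$Q = -184$ ($Q = 8 \left(-23\right) = -184$)
$G{\left(f,k \right)} = - 184 f + f k$
$- \sqrt{G{\left(66,11 \right)} + 1862} = - \sqrt{66 \left(-184 + 11\right) + 1862} = - \sqrt{66 \left(-173\right) + 1862} = - \sqrt{-11418 + 1862} = - \sqrt{-9556} = - 2 i \sqrt{2389}$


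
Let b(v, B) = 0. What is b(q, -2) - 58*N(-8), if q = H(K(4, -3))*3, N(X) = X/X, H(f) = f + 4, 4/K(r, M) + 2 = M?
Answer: -58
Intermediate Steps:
K(r, M) = 4/(-2 + M)
H(f) = 4 + f
N(X) = 1
q = 48/5 (q = (4 + 4/(-2 - 3))*3 = (4 + 4/(-5))*3 = (4 + 4*(-⅕))*3 = (4 - ⅘)*3 = (16/5)*3 = 48/5 ≈ 9.6000)
b(q, -2) - 58*N(-8) = 0 - 58*1 = 0 - 58 = -58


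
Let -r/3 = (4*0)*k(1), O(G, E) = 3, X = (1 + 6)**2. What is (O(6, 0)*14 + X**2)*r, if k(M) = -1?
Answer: 0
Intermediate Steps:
X = 49 (X = 7**2 = 49)
r = 0 (r = -3*4*0*(-1) = -0*(-1) = -3*0 = 0)
(O(6, 0)*14 + X**2)*r = (3*14 + 49**2)*0 = (42 + 2401)*0 = 2443*0 = 0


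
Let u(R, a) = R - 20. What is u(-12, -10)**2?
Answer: 1024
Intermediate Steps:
u(R, a) = -20 + R
u(-12, -10)**2 = (-20 - 12)**2 = (-32)**2 = 1024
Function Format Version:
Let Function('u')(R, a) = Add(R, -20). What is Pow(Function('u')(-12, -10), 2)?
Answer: 1024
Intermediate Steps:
Function('u')(R, a) = Add(-20, R)
Pow(Function('u')(-12, -10), 2) = Pow(Add(-20, -12), 2) = Pow(-32, 2) = 1024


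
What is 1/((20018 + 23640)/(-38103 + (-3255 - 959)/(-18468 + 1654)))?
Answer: -22880701/26216629 ≈ -0.87276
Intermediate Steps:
1/((20018 + 23640)/(-38103 + (-3255 - 959)/(-18468 + 1654))) = 1/(43658/(-38103 - 4214/(-16814))) = 1/(43658/(-38103 - 4214*(-1/16814))) = 1/(43658/(-38103 + 301/1201)) = 1/(43658/(-45761402/1201)) = 1/(43658*(-1201/45761402)) = 1/(-26216629/22880701) = -22880701/26216629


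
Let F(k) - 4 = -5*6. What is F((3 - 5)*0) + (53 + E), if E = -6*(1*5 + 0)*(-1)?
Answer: 57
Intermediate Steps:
F(k) = -26 (F(k) = 4 - 5*6 = 4 - 30 = -26)
E = 30 (E = -6*(5 + 0)*(-1) = -6*5*(-1) = -30*(-1) = 30)
F((3 - 5)*0) + (53 + E) = -26 + (53 + 30) = -26 + 83 = 57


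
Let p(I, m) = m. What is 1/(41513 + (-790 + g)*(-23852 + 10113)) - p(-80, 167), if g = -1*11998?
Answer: -29347886114/175735845 ≈ -167.00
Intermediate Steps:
g = -11998
1/(41513 + (-790 + g)*(-23852 + 10113)) - p(-80, 167) = 1/(41513 + (-790 - 11998)*(-23852 + 10113)) - 1*167 = 1/(41513 - 12788*(-13739)) - 167 = 1/(41513 + 175694332) - 167 = 1/175735845 - 167 = -29347886114/175735845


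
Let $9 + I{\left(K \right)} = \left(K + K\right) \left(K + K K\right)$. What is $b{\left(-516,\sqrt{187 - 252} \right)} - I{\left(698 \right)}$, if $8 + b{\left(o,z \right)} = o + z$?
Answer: $-681111707 + i \sqrt{65} \approx -6.8111 \cdot 10^{8} + 8.0623 i$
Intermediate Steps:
$I{\left(K \right)} = -9 + 2 K \left(K + K^{2}\right)$ ($I{\left(K \right)} = -9 + \left(K + K\right) \left(K + K K\right) = -9 + 2 K \left(K + K^{2}\right)$)
$b{\left(o,z \right)} = -8 + o + z$ ($b{\left(o,z \right)} = -8 + \left(o + z\right) = -8 + o + z$)
$b{\left(-516,\sqrt{187 - 252} \right)} - I{\left(698 \right)} = \left(-8 - 516 + \sqrt{187 - 252}\right) - \left(-9 + 2 \cdot 698^{2} + 2 \cdot 698^{3}\right) = \left(-8 - 516 + \sqrt{-65}\right) - \left(-9 + 2 \cdot 487204 + 2 \cdot 340068392\right) = \left(-8 - 516 + i \sqrt{65}\right) - \left(-9 + 974408 + 680136784\right) = \left(-524 + i \sqrt{65}\right) - 681111183 = -681111707 + i \sqrt{65}$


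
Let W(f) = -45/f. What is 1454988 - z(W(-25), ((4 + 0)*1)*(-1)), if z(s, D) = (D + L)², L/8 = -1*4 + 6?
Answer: 1454844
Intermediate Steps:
L = 16 (L = 8*(-1*4 + 6) = 8*(-4 + 6) = 8*2 = 16)
z(s, D) = (16 + D)² (z(s, D) = (D + 16)² = (16 + D)²)
1454988 - z(W(-25), ((4 + 0)*1)*(-1)) = 1454988 - (16 + ((4 + 0)*1)*(-1))² = 1454988 - (16 + (4*1)*(-1))² = 1454988 - (16 + 4*(-1))² = 1454988 - (16 - 4)² = 1454988 - 1*12² = 1454988 - 1*144 = 1454988 - 144 = 1454844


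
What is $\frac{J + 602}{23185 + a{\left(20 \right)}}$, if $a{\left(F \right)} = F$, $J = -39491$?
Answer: $- \frac{12963}{7735} \approx -1.6759$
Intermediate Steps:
$\frac{J + 602}{23185 + a{\left(20 \right)}} = \frac{-39491 + 602}{23185 + 20} = - \frac{38889}{23205} = \left(-38889\right) \frac{1}{23205} = - \frac{12963}{7735}$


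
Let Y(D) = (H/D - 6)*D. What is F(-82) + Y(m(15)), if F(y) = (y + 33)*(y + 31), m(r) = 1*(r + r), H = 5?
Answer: 2324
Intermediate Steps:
m(r) = 2*r (m(r) = 1*(2*r) = 2*r)
F(y) = (31 + y)*(33 + y) (F(y) = (33 + y)*(31 + y) = (31 + y)*(33 + y))
Y(D) = D*(-6 + 5/D) (Y(D) = (5/D - 6)*D = (-6 + 5/D)*D = D*(-6 + 5/D))
F(-82) + Y(m(15)) = (1023 + (-82)**2 + 64*(-82)) + (5 - 12*15) = (1023 + 6724 - 5248) + (5 - 6*30) = 2499 + (5 - 180) = 2499 - 175 = 2324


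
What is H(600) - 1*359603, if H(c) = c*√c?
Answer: -359603 + 6000*√6 ≈ -3.4491e+5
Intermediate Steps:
H(c) = c^(3/2)
H(600) - 1*359603 = 600^(3/2) - 1*359603 = 6000*√6 - 359603 = -359603 + 6000*√6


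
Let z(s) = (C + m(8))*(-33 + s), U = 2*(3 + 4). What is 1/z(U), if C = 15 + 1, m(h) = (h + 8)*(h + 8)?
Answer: -1/5168 ≈ -0.00019350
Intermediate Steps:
m(h) = (8 + h)**2 (m(h) = (8 + h)*(8 + h) = (8 + h)**2)
C = 16
U = 14 (U = 2*7 = 14)
z(s) = -8976 + 272*s (z(s) = (16 + (8 + 8)**2)*(-33 + s) = (16 + 16**2)*(-33 + s) = (16 + 256)*(-33 + s) = 272*(-33 + s) = -8976 + 272*s)
1/z(U) = 1/(-8976 + 272*14) = 1/(-8976 + 3808) = 1/(-5168) = -1/5168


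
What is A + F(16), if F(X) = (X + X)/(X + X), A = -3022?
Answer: -3021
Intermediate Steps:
F(X) = 1 (F(X) = (2*X)/((2*X)) = (2*X)*(1/(2*X)) = 1)
A + F(16) = -3022 + 1 = -3021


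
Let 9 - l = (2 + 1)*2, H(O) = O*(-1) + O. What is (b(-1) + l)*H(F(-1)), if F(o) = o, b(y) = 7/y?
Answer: 0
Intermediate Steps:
H(O) = 0 (H(O) = -O + O = 0)
l = 3 (l = 9 - (2 + 1)*2 = 9 - 3*2 = 9 - 1*6 = 9 - 6 = 3)
(b(-1) + l)*H(F(-1)) = (7/(-1) + 3)*0 = (7*(-1) + 3)*0 = (-7 + 3)*0 = -4*0 = 0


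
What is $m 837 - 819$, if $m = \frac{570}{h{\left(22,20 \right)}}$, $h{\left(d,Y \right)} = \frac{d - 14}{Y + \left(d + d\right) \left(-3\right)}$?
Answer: $-6680079$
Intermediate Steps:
$h{\left(d,Y \right)} = \frac{-14 + d}{Y - 6 d}$ ($h{\left(d,Y \right)} = \frac{-14 + d}{Y + 2 d \left(-3\right)} = \frac{-14 + d}{Y - 6 d}$)
$m = -7980$ ($m = \frac{570}{\frac{1}{20 - 132} \left(-14 + 22\right)} = \frac{570}{\frac{1}{20 - 132} \cdot 8} = \frac{570}{\frac{1}{-112} \cdot 8} = \frac{570}{\left(- \frac{1}{112}\right) 8} = \frac{570}{- \frac{1}{14}} = 570 \left(-14\right) = -7980$)
$m 837 - 819 = \left(-7980\right) 837 - 819 = -6679260 - 819 = -6680079$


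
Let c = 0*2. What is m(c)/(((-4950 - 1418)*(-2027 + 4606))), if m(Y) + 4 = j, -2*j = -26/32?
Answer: 115/525538304 ≈ 2.1882e-7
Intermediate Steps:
j = 13/32 (j = -(-13)/32 = -½*(-13/16) = 13/32 ≈ 0.40625)
c = 0
m(Y) = -115/32 (m(Y) = -4 + 13/32 = -115/32)
m(c)/(((-4950 - 1418)*(-2027 + 4606))) = -115*1/((-4950 - 1418)*(-2027 + 4606))/32 = -115/(32*((-6368*2579))) = -115/32/(-16423072) = -115/32*(-1/16423072) = 115/525538304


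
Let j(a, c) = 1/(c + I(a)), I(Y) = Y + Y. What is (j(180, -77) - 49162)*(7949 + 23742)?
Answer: -440911970895/283 ≈ -1.5580e+9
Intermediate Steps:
I(Y) = 2*Y
j(a, c) = 1/(c + 2*a)
(j(180, -77) - 49162)*(7949 + 23742) = (1/(-77 + 2*180) - 49162)*(7949 + 23742) = (1/(-77 + 360) - 49162)*31691 = (1/283 - 49162)*31691 = -13912845/283*31691 = -440911970895/283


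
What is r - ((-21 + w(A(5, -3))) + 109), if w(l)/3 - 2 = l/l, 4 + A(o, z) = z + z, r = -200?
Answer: -297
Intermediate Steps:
A(o, z) = -4 + 2*z (A(o, z) = -4 + (z + z) = -4 + 2*z)
w(l) = 9 (w(l) = 6 + 3*(l/l) = 6 + 3*1 = 6 + 3 = 9)
r - ((-21 + w(A(5, -3))) + 109) = -200 - ((-21 + 9) + 109) = -200 - (-12 + 109) = -200 - 1*97 = -200 - 97 = -297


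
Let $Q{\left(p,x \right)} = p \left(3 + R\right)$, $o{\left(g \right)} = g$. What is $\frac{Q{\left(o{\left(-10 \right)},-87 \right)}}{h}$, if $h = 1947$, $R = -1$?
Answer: $- \frac{20}{1947} \approx -0.010272$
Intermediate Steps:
$Q{\left(p,x \right)} = 2 p$ ($Q{\left(p,x \right)} = p \left(3 - 1\right) = p 2 = 2 p$)
$\frac{Q{\left(o{\left(-10 \right)},-87 \right)}}{h} = \frac{2 \left(-10\right)}{1947} = \left(-20\right) \frac{1}{1947} = - \frac{20}{1947}$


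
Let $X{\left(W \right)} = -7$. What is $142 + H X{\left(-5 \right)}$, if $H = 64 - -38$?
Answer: $-572$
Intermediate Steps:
$H = 102$ ($H = 64 + 38 = 102$)
$142 + H X{\left(-5 \right)} = 142 + 102 \left(-7\right) = 142 - 714 = -572$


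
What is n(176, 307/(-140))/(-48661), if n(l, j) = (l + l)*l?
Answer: -61952/48661 ≈ -1.2731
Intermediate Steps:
n(l, j) = 2*l² (n(l, j) = (2*l)*l = 2*l²)
n(176, 307/(-140))/(-48661) = (2*176²)/(-48661) = (2*30976)*(-1/48661) = 61952*(-1/48661) = -61952/48661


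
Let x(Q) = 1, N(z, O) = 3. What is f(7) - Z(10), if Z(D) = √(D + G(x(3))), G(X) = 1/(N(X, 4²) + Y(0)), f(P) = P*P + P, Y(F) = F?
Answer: 56 - √93/3 ≈ 52.785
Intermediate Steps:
f(P) = P + P² (f(P) = P² + P = P + P²)
G(X) = ⅓ (G(X) = 1/(3 + 0) = 1/3 = ⅓)
Z(D) = √(⅓ + D) (Z(D) = √(D + ⅓) = √(⅓ + D))
f(7) - Z(10) = 7*(1 + 7) - √(3 + 9*10)/3 = 7*8 - √(3 + 90)/3 = 56 - √93/3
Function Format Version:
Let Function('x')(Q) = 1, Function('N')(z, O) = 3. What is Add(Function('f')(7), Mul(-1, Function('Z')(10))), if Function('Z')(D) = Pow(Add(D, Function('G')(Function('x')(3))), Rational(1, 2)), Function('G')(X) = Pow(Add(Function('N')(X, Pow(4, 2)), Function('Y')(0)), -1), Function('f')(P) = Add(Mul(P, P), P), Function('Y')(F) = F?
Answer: Add(56, Mul(Rational(-1, 3), Pow(93, Rational(1, 2)))) ≈ 52.785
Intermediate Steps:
Function('f')(P) = Add(P, Pow(P, 2)) (Function('f')(P) = Add(Pow(P, 2), P) = Add(P, Pow(P, 2)))
Function('G')(X) = Rational(1, 3) (Function('G')(X) = Pow(Add(3, 0), -1) = Pow(3, -1) = Rational(1, 3))
Function('Z')(D) = Pow(Add(Rational(1, 3), D), Rational(1, 2)) (Function('Z')(D) = Pow(Add(D, Rational(1, 3)), Rational(1, 2)) = Pow(Add(Rational(1, 3), D), Rational(1, 2)))
Add(Function('f')(7), Mul(-1, Function('Z')(10))) = Add(Mul(7, Add(1, 7)), Mul(-1, Mul(Rational(1, 3), Pow(Add(3, Mul(9, 10)), Rational(1, 2))))) = Add(Mul(7, 8), Mul(-1, Mul(Rational(1, 3), Pow(Add(3, 90), Rational(1, 2))))) = Add(56, Mul(-1, Mul(Rational(1, 3), Pow(93, Rational(1, 2))))) = Add(56, Mul(Rational(-1, 3), Pow(93, Rational(1, 2))))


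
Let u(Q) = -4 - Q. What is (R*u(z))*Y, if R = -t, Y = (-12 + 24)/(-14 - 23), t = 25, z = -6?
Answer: 600/37 ≈ 16.216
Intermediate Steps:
Y = -12/37 (Y = 12/(-37) = 12*(-1/37) = -12/37 ≈ -0.32432)
R = -25 (R = -1*25 = -25)
(R*u(z))*Y = -25*(-4 - 1*(-6))*(-12/37) = -25*(-4 + 6)*(-12/37) = -25*2*(-12/37) = -50*(-12/37) = 600/37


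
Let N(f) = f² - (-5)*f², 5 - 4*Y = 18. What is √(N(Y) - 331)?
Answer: I*√4282/4 ≈ 16.359*I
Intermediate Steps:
Y = -13/4 (Y = 5/4 - ¼*18 = 5/4 - 9/2 = -13/4 ≈ -3.2500)
N(f) = 6*f² (N(f) = f² + 5*f² = 6*f²)
√(N(Y) - 331) = √(6*(-13/4)² - 331) = √(6*(169/16) - 331) = √(507/8 - 331) = √(-2141/8) = I*√4282/4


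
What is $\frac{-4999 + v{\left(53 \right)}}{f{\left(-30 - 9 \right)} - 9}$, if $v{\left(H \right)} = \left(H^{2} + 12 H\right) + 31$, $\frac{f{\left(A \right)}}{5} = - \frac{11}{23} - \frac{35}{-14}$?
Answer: $- \frac{70058}{51} \approx -1373.7$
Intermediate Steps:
$f{\left(A \right)} = \frac{465}{46}$ ($f{\left(A \right)} = 5 \left(- \frac{11}{23} - \frac{35}{-14}\right) = 5 \left(\left(-11\right) \frac{1}{23} - - \frac{5}{2}\right) = 5 \left(- \frac{11}{23} + \frac{5}{2}\right) = 5 \cdot \frac{93}{46} = \frac{465}{46}$)
$v{\left(H \right)} = 31 + H^{2} + 12 H$
$\frac{-4999 + v{\left(53 \right)}}{f{\left(-30 - 9 \right)} - 9} = \frac{-4999 + \left(31 + 53^{2} + 12 \cdot 53\right)}{\frac{465}{46} - 9} = \frac{-4999 + \left(31 + 2809 + 636\right)}{\frac{51}{46}} = \left(-4999 + 3476\right) \frac{46}{51} = \left(-1523\right) \frac{46}{51} = - \frac{70058}{51}$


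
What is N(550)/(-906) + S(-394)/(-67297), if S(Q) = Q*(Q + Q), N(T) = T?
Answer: -159150491/30485541 ≈ -5.2205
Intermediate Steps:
S(Q) = 2*Q**2 (S(Q) = Q*(2*Q) = 2*Q**2)
N(550)/(-906) + S(-394)/(-67297) = 550/(-906) + (2*(-394)**2)/(-67297) = 550*(-1/906) + (2*155236)*(-1/67297) = -275/453 + 310472*(-1/67297) = -275/453 - 310472/67297 = -159150491/30485541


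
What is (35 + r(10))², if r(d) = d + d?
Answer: 3025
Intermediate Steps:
r(d) = 2*d
(35 + r(10))² = (35 + 2*10)² = (35 + 20)² = 55² = 3025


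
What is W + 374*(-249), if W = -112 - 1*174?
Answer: -93412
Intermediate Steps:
W = -286 (W = -112 - 174 = -286)
W + 374*(-249) = -286 + 374*(-249) = -286 - 93126 = -93412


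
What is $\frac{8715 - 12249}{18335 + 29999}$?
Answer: $- \frac{1767}{24167} \approx -0.073116$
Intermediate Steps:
$\frac{8715 - 12249}{18335 + 29999} = - \frac{3534}{48334} = \left(-3534\right) \frac{1}{48334} = - \frac{1767}{24167}$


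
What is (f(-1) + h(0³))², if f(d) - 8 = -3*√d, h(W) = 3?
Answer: 112 - 66*I ≈ 112.0 - 66.0*I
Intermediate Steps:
f(d) = 8 - 3*√d
(f(-1) + h(0³))² = ((8 - 3*I) + 3)² = (11 - 3*I)²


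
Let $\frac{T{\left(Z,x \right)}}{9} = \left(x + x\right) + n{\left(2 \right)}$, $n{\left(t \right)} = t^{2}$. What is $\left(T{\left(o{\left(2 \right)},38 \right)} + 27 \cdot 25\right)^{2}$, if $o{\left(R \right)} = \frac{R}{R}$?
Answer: $1946025$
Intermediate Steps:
$o{\left(R \right)} = 1$
$T{\left(Z,x \right)} = 36 + 18 x$ ($T{\left(Z,x \right)} = 9 \left(\left(x + x\right) + 2^{2}\right) = 9 \left(2 x + 4\right) = 9 \left(4 + 2 x\right) = 36 + 18 x$)
$\left(T{\left(o{\left(2 \right)},38 \right)} + 27 \cdot 25\right)^{2} = \left(\left(36 + 18 \cdot 38\right) + 27 \cdot 25\right)^{2} = \left(\left(36 + 684\right) + 675\right)^{2} = \left(720 + 675\right)^{2} = 1395^{2} = 1946025$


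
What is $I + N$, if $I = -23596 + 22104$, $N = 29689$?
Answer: $28197$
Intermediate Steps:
$I = -1492$
$I + N = -1492 + 29689 = 28197$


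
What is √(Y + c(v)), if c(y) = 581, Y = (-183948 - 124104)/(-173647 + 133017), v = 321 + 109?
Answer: √242907287915/20315 ≈ 24.261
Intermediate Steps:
v = 430
Y = 154026/20315 (Y = -308052/(-40630) = -308052*(-1/40630) = 154026/20315 ≈ 7.5819)
√(Y + c(v)) = √(154026/20315 + 581) = √(11957041/20315) = √242907287915/20315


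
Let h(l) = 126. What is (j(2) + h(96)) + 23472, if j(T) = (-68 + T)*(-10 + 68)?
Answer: 19770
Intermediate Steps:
j(T) = -3944 + 58*T (j(T) = (-68 + T)*58 = -3944 + 58*T)
(j(2) + h(96)) + 23472 = ((-3944 + 58*2) + 126) + 23472 = ((-3944 + 116) + 126) + 23472 = (-3828 + 126) + 23472 = -3702 + 23472 = 19770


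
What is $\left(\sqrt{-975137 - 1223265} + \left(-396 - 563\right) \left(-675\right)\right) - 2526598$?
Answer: $-1879273 + i \sqrt{2198402} \approx -1.8793 \cdot 10^{6} + 1482.7 i$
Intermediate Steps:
$\left(\sqrt{-975137 - 1223265} + \left(-396 - 563\right) \left(-675\right)\right) - 2526598 = \left(\sqrt{-2198402} - -647325\right) - 2526598 = \left(i \sqrt{2198402} + 647325\right) - 2526598 = \left(647325 + i \sqrt{2198402}\right) - 2526598 = -1879273 + i \sqrt{2198402}$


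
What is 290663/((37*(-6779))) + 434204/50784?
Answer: 23536830025/3184448808 ≈ 7.3912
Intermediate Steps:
290663/((37*(-6779))) + 434204/50784 = 290663/(-250823) + 434204*(1/50784) = 290663*(-1/250823) + 108551/12696 = -290663/250823 + 108551/12696 = 23536830025/3184448808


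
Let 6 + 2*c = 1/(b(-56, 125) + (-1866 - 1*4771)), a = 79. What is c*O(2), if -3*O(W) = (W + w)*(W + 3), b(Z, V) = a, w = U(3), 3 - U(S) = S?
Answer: 196745/19674 ≈ 10.000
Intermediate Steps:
U(S) = 3 - S
w = 0 (w = 3 - 1*3 = 3 - 3 = 0)
b(Z, V) = 79
O(W) = -W*(3 + W)/3 (O(W) = -(W + 0)*(W + 3)/3 = -W*(3 + W)/3)
c = -39349/13116 (c = -3 + 1/(2*(79 + (-1866 - 1*4771))) = -3 + 1/(2*(79 + (-1866 - 4771))) = -3 + 1/(2*(79 - 6637)) = -3 + (1/2)/(-6558) = -3 + (1/2)*(-1/6558) = -3 - 1/13116 = -39349/13116 ≈ -3.0001)
c*O(2) = -39349*2*(-3 - 1*2)/39348 = -39349*2*(-3 - 2)/39348 = -39349*2*(-5)/39348 = -39349/13116*(-10/3) = 196745/19674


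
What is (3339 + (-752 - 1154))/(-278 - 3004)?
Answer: -1433/3282 ≈ -0.43662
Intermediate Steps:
(3339 + (-752 - 1154))/(-278 - 3004) = (3339 - 1906)/(-3282) = 1433*(-1/3282) = -1433/3282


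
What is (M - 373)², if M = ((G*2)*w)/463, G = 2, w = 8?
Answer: 29813892889/214369 ≈ 1.3908e+5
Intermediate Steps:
M = 32/463 (M = ((2*2)*8)/463 = (4*8)*(1/463) = 32*(1/463) = 32/463 ≈ 0.069114)
(M - 373)² = (32/463 - 373)² = (-172667/463)² = 29813892889/214369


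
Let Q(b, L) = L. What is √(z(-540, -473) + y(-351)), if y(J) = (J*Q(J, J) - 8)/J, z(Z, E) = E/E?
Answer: I*√4790838/117 ≈ 18.708*I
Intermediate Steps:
z(Z, E) = 1
y(J) = (-8 + J²)/J (y(J) = (J*J - 8)/J = (J² - 8)/J = (-8 + J²)/J)
√(z(-540, -473) + y(-351)) = √(1 + (-351 - 8/(-351))) = √(1 + (-351 - 8*(-1/351))) = √(1 + (-351 + 8/351)) = √(1 - 123193/351) = √(-122842/351) = I*√4790838/117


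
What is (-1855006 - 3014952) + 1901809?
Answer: -2968149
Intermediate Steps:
(-1855006 - 3014952) + 1901809 = -4869958 + 1901809 = -2968149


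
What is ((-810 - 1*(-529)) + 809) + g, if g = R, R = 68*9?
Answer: 1140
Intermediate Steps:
R = 612
g = 612
((-810 - 1*(-529)) + 809) + g = ((-810 - 1*(-529)) + 809) + 612 = ((-810 + 529) + 809) + 612 = (-281 + 809) + 612 = 528 + 612 = 1140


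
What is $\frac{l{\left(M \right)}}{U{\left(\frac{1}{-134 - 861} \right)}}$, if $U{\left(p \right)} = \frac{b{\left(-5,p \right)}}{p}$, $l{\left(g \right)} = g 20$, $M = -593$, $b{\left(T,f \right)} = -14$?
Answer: $- \frac{1186}{1393} \approx -0.8514$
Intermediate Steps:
$l{\left(g \right)} = 20 g$
$U{\left(p \right)} = - \frac{14}{p}$
$\frac{l{\left(M \right)}}{U{\left(\frac{1}{-134 - 861} \right)}} = \frac{20 \left(-593\right)}{\left(-14\right) \frac{1}{\frac{1}{-134 - 861}}} = - \frac{11860}{\left(-14\right) \frac{1}{\frac{1}{-995}}} = - \frac{11860}{\left(-14\right) \frac{1}{- \frac{1}{995}}} = - \frac{11860}{\left(-14\right) \left(-995\right)} = - \frac{11860}{13930} = \left(-11860\right) \frac{1}{13930} = - \frac{1186}{1393}$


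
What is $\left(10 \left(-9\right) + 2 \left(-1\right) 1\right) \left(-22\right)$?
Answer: $2024$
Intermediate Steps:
$\left(10 \left(-9\right) + 2 \left(-1\right) 1\right) \left(-22\right) = \left(-90 - 2\right) \left(-22\right) = \left(-92\right) \left(-22\right) = 2024$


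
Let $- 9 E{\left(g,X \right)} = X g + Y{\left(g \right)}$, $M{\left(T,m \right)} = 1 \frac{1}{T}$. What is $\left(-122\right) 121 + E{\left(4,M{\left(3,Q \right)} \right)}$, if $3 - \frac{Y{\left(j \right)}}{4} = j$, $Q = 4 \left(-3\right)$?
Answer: $- \frac{398566}{27} \approx -14762.0$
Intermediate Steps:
$Q = -12$
$Y{\left(j \right)} = 12 - 4 j$
$M{\left(T,m \right)} = \frac{1}{T}$
$E{\left(g,X \right)} = - \frac{4}{3} + \frac{4 g}{9} - \frac{X g}{9}$ ($E{\left(g,X \right)} = - \frac{X g - \left(-12 + 4 g\right)}{9} = - \frac{12 - 4 g + X g}{9} = - \frac{4}{3} + \frac{4 g}{9} - \frac{X g}{9}$)
$\left(-122\right) 121 + E{\left(4,M{\left(3,Q \right)} \right)} = \left(-122\right) 121 - \left(- \frac{4}{9} + \frac{1}{9} \cdot \frac{1}{3} \cdot 4\right) = -14762 - \left(- \frac{4}{9} + \frac{4}{27}\right) = -14762 - - \frac{8}{27} = -14762 + \frac{8}{27} = - \frac{398566}{27}$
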